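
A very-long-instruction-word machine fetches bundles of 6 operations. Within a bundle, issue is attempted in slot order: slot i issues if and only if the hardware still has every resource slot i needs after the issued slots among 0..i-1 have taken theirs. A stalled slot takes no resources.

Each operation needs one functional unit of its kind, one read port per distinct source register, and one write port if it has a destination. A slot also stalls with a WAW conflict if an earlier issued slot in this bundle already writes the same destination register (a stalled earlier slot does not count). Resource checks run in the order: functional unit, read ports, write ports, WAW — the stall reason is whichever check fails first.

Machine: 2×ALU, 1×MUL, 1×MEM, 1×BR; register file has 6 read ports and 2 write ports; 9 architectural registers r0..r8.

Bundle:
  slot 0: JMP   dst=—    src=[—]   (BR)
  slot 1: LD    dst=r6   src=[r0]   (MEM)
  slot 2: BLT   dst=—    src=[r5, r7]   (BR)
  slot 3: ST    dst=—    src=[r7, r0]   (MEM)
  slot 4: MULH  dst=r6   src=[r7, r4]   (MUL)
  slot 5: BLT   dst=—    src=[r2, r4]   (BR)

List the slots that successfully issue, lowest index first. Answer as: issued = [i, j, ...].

issued = [0, 1]

[0] BR needs rd=0 wr=0: ok; after: ALU=2 MUL=1 MEM=1 BR=0, R=6, W=2
[1] MEM needs rd=1 wr=1: ok; after: ALU=2 MUL=1 MEM=0 BR=0, R=5, W=1
[2] BR needs rd=2 wr=0: FU; after: ALU=2 MUL=1 MEM=0 BR=0, R=5, W=1
[3] MEM needs rd=2 wr=0: FU; after: ALU=2 MUL=1 MEM=0 BR=0, R=5, W=1
[4] MUL needs rd=2 wr=1: WAW; after: ALU=2 MUL=1 MEM=0 BR=0, R=5, W=1
[5] BR needs rd=2 wr=0: FU; after: ALU=2 MUL=1 MEM=0 BR=0, R=5, W=1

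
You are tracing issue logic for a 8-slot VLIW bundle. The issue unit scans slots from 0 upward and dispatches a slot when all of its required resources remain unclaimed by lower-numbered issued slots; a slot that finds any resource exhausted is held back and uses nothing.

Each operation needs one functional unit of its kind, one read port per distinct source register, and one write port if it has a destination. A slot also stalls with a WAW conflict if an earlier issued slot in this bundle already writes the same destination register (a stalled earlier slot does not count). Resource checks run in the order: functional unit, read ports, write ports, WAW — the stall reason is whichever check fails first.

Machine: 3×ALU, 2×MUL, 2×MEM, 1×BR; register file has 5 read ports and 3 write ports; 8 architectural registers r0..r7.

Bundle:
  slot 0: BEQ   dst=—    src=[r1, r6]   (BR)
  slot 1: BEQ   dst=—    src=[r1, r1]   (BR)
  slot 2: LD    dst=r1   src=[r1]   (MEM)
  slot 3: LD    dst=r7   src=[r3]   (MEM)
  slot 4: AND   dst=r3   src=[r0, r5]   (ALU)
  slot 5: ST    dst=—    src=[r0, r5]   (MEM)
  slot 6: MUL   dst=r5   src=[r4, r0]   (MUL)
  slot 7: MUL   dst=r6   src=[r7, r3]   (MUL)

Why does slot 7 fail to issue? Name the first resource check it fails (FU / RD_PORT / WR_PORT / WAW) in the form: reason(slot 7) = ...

#0 BR src=r1,r6 dispatched  <A:3 Mu:2 Ld:2 B:0 rd:3 wr:3>
#1 BR src=r1,r1 held:FU  <A:3 Mu:2 Ld:2 B:0 rd:3 wr:3>
#2 MEM src=r1 dispatched  <A:3 Mu:2 Ld:1 B:0 rd:2 wr:2>
#3 MEM src=r3 dispatched  <A:3 Mu:2 Ld:0 B:0 rd:1 wr:1>
#4 ALU src=r0,r5 held:RD_PORT  <A:3 Mu:2 Ld:0 B:0 rd:1 wr:1>
#5 MEM src=r0,r5 held:FU  <A:3 Mu:2 Ld:0 B:0 rd:1 wr:1>
#6 MUL src=r4,r0 held:RD_PORT  <A:3 Mu:2 Ld:0 B:0 rd:1 wr:1>
#7 MUL src=r7,r3 held:RD_PORT  <A:3 Mu:2 Ld:0 B:0 rd:1 wr:1>

reason(slot 7) = RD_PORT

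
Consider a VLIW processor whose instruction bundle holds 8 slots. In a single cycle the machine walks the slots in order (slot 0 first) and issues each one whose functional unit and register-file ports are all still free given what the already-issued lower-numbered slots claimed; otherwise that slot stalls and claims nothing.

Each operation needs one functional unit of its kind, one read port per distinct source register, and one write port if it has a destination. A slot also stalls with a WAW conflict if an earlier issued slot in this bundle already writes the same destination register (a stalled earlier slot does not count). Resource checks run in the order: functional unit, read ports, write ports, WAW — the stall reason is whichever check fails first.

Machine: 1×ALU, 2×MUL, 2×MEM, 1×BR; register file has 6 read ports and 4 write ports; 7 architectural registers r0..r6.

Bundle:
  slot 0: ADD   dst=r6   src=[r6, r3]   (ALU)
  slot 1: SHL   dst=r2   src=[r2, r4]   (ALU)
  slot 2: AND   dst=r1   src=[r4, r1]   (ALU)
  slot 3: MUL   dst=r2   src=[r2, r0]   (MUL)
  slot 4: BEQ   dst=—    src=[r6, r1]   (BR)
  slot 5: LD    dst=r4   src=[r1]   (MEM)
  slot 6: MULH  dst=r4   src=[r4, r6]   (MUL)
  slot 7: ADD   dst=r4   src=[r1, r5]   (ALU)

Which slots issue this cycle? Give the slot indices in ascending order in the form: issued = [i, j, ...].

  0. ALU→r6 ⇒ go  {0A/2Mu/2Ld/1B | 4r 3w}
  1. ALU→r2 ⇒ no(FU)  {0A/2Mu/2Ld/1B | 4r 3w}
  2. ALU→r1 ⇒ no(FU)  {0A/2Mu/2Ld/1B | 4r 3w}
  3. MUL→r2 ⇒ go  {0A/1Mu/2Ld/1B | 2r 2w}
  4. BR ⇒ go  {0A/1Mu/2Ld/0B | 0r 2w}
  5. MEM→r4 ⇒ no(RD_PORT)  {0A/1Mu/2Ld/0B | 0r 2w}
  6. MUL→r4 ⇒ no(RD_PORT)  {0A/1Mu/2Ld/0B | 0r 2w}
  7. ALU→r4 ⇒ no(FU)  {0A/1Mu/2Ld/0B | 0r 2w}

issued = [0, 3, 4]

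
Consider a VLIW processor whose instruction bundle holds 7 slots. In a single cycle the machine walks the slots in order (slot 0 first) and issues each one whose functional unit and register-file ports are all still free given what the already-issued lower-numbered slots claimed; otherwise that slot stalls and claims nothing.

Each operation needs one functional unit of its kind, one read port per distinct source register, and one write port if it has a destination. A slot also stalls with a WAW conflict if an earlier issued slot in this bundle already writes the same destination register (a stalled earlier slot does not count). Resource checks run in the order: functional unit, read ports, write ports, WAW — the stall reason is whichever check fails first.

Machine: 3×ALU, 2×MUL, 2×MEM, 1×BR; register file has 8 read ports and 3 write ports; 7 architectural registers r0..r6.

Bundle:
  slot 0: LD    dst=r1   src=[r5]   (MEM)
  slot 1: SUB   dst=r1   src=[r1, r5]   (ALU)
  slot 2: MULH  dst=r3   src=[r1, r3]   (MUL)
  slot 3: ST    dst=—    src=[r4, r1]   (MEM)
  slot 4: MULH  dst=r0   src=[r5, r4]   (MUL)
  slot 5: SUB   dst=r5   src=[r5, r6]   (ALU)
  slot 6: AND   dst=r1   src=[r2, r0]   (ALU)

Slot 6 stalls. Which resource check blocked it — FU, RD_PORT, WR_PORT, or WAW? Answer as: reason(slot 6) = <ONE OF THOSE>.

reason(slot 6) = RD_PORT

#0 MEM src=r5 dispatched  <A:3 Mu:2 Ld:1 B:1 rd:7 wr:2>
#1 ALU src=r1,r5 held:WAW  <A:3 Mu:2 Ld:1 B:1 rd:7 wr:2>
#2 MUL src=r1,r3 dispatched  <A:3 Mu:1 Ld:1 B:1 rd:5 wr:1>
#3 MEM src=r4,r1 dispatched  <A:3 Mu:1 Ld:0 B:1 rd:3 wr:1>
#4 MUL src=r5,r4 dispatched  <A:3 Mu:0 Ld:0 B:1 rd:1 wr:0>
#5 ALU src=r5,r6 held:RD_PORT  <A:3 Mu:0 Ld:0 B:1 rd:1 wr:0>
#6 ALU src=r2,r0 held:RD_PORT  <A:3 Mu:0 Ld:0 B:1 rd:1 wr:0>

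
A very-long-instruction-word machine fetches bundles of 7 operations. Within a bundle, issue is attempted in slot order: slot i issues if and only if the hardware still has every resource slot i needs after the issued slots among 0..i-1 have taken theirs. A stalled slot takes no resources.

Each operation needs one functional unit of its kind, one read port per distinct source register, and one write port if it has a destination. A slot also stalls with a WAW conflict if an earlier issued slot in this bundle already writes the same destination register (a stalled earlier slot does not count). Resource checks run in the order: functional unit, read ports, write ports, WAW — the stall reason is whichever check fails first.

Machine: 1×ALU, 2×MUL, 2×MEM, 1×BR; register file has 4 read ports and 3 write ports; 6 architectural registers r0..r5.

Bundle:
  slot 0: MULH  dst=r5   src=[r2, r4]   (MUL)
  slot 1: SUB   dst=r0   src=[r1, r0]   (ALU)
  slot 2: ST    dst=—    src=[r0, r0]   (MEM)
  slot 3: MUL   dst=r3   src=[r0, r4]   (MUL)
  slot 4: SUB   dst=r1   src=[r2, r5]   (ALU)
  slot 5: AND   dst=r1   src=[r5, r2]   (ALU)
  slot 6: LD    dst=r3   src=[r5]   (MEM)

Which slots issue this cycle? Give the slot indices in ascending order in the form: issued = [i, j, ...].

[0] MUL needs rd=2 wr=1: ok; after: ALU=1 MUL=1 MEM=2 BR=1, R=2, W=2
[1] ALU needs rd=2 wr=1: ok; after: ALU=0 MUL=1 MEM=2 BR=1, R=0, W=1
[2] MEM needs rd=1 wr=0: RD_PORT; after: ALU=0 MUL=1 MEM=2 BR=1, R=0, W=1
[3] MUL needs rd=2 wr=1: RD_PORT; after: ALU=0 MUL=1 MEM=2 BR=1, R=0, W=1
[4] ALU needs rd=2 wr=1: FU; after: ALU=0 MUL=1 MEM=2 BR=1, R=0, W=1
[5] ALU needs rd=2 wr=1: FU; after: ALU=0 MUL=1 MEM=2 BR=1, R=0, W=1
[6] MEM needs rd=1 wr=1: RD_PORT; after: ALU=0 MUL=1 MEM=2 BR=1, R=0, W=1

issued = [0, 1]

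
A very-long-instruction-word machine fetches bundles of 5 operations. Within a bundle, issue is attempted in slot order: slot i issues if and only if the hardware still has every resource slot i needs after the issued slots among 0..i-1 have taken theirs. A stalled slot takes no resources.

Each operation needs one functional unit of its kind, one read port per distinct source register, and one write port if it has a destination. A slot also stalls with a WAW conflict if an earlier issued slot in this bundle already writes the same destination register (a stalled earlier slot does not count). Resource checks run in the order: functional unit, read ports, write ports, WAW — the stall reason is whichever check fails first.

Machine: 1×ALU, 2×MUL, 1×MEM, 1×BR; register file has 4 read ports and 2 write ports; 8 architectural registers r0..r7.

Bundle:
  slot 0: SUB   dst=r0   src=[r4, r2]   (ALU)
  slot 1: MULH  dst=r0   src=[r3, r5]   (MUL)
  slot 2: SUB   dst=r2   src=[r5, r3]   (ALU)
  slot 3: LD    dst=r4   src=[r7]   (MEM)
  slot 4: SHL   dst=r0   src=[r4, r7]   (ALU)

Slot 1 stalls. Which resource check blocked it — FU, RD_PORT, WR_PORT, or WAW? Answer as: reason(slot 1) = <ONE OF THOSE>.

slot 0 (ALU): ISSUE — free A0,Mu2,Ld1,B1 rp2 wp1
slot 1 (MUL): stall WAW — free A0,Mu2,Ld1,B1 rp2 wp1
slot 2 (ALU): stall FU — free A0,Mu2,Ld1,B1 rp2 wp1
slot 3 (MEM): ISSUE — free A0,Mu2,Ld0,B1 rp1 wp0
slot 4 (ALU): stall FU — free A0,Mu2,Ld0,B1 rp1 wp0

reason(slot 1) = WAW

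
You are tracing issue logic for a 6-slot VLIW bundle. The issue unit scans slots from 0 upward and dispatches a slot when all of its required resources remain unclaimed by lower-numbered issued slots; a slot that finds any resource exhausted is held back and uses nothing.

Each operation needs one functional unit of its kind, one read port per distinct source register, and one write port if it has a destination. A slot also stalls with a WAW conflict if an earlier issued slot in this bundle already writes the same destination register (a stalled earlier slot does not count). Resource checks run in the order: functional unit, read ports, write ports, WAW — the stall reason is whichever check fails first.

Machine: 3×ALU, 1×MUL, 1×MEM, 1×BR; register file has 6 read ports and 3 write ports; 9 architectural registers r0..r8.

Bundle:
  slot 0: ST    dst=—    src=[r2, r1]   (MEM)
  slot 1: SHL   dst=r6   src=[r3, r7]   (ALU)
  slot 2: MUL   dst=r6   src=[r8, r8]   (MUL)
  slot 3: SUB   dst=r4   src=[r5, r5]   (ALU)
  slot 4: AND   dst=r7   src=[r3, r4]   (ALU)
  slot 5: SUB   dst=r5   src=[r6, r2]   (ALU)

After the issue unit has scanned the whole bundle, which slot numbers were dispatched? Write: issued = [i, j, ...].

  0. MEM ⇒ go  {3A/1Mu/0Ld/1B | 4r 3w}
  1. ALU→r6 ⇒ go  {2A/1Mu/0Ld/1B | 2r 2w}
  2. MUL→r6 ⇒ no(WAW)  {2A/1Mu/0Ld/1B | 2r 2w}
  3. ALU→r4 ⇒ go  {1A/1Mu/0Ld/1B | 1r 1w}
  4. ALU→r7 ⇒ no(RD_PORT)  {1A/1Mu/0Ld/1B | 1r 1w}
  5. ALU→r5 ⇒ no(RD_PORT)  {1A/1Mu/0Ld/1B | 1r 1w}

issued = [0, 1, 3]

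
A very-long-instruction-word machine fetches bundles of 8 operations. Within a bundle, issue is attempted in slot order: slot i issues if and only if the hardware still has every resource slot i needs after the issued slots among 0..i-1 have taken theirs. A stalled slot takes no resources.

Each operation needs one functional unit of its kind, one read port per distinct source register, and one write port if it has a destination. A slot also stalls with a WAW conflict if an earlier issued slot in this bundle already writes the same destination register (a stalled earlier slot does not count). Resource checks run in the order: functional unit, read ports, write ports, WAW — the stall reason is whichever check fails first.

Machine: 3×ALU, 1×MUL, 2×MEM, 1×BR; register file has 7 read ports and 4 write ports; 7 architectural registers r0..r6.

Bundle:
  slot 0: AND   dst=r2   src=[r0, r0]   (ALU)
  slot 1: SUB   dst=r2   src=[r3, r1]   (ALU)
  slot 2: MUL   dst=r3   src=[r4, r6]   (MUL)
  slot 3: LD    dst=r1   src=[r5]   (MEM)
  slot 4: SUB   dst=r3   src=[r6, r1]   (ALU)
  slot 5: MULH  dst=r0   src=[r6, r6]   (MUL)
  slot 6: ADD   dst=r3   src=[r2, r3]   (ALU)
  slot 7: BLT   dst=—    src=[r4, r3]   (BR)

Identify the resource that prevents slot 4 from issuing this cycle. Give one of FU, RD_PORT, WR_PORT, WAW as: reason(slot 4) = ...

  0. ALU→r2 ⇒ go  {2A/1Mu/2Ld/1B | 6r 3w}
  1. ALU→r2 ⇒ no(WAW)  {2A/1Mu/2Ld/1B | 6r 3w}
  2. MUL→r3 ⇒ go  {2A/0Mu/2Ld/1B | 4r 2w}
  3. MEM→r1 ⇒ go  {2A/0Mu/1Ld/1B | 3r 1w}
  4. ALU→r3 ⇒ no(WAW)  {2A/0Mu/1Ld/1B | 3r 1w}
  5. MUL→r0 ⇒ no(FU)  {2A/0Mu/1Ld/1B | 3r 1w}
  6. ALU→r3 ⇒ no(WAW)  {2A/0Mu/1Ld/1B | 3r 1w}
  7. BR ⇒ go  {2A/0Mu/1Ld/0B | 1r 1w}

reason(slot 4) = WAW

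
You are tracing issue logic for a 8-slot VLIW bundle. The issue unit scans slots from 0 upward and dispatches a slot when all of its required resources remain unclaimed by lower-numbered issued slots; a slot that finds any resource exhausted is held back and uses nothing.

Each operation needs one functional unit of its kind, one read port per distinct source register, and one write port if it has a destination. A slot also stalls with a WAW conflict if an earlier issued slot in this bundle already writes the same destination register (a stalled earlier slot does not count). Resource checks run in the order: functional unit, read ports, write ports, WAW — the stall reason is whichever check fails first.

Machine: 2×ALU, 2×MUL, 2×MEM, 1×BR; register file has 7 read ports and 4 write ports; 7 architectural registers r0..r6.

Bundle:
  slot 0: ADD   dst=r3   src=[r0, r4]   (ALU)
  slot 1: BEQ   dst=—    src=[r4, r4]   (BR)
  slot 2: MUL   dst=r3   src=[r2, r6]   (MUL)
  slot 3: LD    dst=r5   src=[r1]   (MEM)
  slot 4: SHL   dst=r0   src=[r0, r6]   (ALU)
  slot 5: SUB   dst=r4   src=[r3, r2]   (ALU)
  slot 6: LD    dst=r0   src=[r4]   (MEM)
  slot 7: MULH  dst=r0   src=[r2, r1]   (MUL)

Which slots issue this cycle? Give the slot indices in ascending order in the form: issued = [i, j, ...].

issued = [0, 1, 3, 4]

#0 ALU src=r0,r4 dispatched  <A:1 Mu:2 Ld:2 B:1 rd:5 wr:3>
#1 BR src=r4,r4 dispatched  <A:1 Mu:2 Ld:2 B:0 rd:4 wr:3>
#2 MUL src=r2,r6 held:WAW  <A:1 Mu:2 Ld:2 B:0 rd:4 wr:3>
#3 MEM src=r1 dispatched  <A:1 Mu:2 Ld:1 B:0 rd:3 wr:2>
#4 ALU src=r0,r6 dispatched  <A:0 Mu:2 Ld:1 B:0 rd:1 wr:1>
#5 ALU src=r3,r2 held:FU  <A:0 Mu:2 Ld:1 B:0 rd:1 wr:1>
#6 MEM src=r4 held:WAW  <A:0 Mu:2 Ld:1 B:0 rd:1 wr:1>
#7 MUL src=r2,r1 held:RD_PORT  <A:0 Mu:2 Ld:1 B:0 rd:1 wr:1>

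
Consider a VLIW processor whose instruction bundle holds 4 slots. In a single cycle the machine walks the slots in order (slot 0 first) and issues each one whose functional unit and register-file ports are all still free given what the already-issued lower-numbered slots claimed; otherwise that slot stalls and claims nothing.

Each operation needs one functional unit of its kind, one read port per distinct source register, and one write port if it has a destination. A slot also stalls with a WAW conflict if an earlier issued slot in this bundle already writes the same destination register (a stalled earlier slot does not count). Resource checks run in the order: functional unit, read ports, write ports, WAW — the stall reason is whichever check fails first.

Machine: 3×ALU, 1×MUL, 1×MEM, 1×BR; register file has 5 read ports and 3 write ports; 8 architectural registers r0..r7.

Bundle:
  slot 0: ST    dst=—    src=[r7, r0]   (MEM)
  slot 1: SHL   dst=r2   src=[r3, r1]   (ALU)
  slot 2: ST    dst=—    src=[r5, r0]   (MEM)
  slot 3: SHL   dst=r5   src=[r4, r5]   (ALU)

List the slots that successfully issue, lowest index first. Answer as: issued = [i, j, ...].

issued = [0, 1]

  0. MEM ⇒ go  {3A/1Mu/0Ld/1B | 3r 3w}
  1. ALU→r2 ⇒ go  {2A/1Mu/0Ld/1B | 1r 2w}
  2. MEM ⇒ no(FU)  {2A/1Mu/0Ld/1B | 1r 2w}
  3. ALU→r5 ⇒ no(RD_PORT)  {2A/1Mu/0Ld/1B | 1r 2w}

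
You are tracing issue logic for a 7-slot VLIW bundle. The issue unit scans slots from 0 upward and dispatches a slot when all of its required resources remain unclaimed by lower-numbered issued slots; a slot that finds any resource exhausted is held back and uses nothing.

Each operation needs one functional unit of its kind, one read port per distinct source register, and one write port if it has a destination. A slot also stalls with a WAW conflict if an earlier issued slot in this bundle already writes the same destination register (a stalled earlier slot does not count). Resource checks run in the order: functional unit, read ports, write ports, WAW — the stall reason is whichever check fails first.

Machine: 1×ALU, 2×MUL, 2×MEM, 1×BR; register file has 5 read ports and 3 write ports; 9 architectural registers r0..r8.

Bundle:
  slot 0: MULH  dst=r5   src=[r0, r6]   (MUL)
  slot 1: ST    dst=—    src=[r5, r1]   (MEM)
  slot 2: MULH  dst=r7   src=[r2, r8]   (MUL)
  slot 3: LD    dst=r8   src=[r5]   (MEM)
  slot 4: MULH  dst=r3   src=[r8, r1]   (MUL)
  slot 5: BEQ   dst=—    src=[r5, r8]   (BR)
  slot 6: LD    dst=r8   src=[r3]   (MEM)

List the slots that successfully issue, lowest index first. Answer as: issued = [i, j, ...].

[0] MUL needs rd=2 wr=1: ok; after: ALU=1 MUL=1 MEM=2 BR=1, R=3, W=2
[1] MEM needs rd=2 wr=0: ok; after: ALU=1 MUL=1 MEM=1 BR=1, R=1, W=2
[2] MUL needs rd=2 wr=1: RD_PORT; after: ALU=1 MUL=1 MEM=1 BR=1, R=1, W=2
[3] MEM needs rd=1 wr=1: ok; after: ALU=1 MUL=1 MEM=0 BR=1, R=0, W=1
[4] MUL needs rd=2 wr=1: RD_PORT; after: ALU=1 MUL=1 MEM=0 BR=1, R=0, W=1
[5] BR needs rd=2 wr=0: RD_PORT; after: ALU=1 MUL=1 MEM=0 BR=1, R=0, W=1
[6] MEM needs rd=1 wr=1: FU; after: ALU=1 MUL=1 MEM=0 BR=1, R=0, W=1

issued = [0, 1, 3]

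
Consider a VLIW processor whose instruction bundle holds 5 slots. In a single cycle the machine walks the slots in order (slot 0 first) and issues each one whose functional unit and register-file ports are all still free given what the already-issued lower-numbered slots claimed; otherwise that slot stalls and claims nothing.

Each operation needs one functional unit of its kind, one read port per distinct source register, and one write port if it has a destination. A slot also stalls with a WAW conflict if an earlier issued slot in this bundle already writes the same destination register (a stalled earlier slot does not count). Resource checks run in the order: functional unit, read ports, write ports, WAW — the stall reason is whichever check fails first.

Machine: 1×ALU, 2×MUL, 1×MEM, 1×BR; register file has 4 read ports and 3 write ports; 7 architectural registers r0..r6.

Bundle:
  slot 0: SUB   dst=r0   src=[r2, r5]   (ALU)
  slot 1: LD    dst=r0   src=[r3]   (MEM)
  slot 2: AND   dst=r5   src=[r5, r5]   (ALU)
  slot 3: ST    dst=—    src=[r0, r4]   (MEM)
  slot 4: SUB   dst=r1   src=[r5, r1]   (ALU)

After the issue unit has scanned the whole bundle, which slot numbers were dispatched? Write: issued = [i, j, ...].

[0] ALU needs rd=2 wr=1: ok; after: ALU=0 MUL=2 MEM=1 BR=1, R=2, W=2
[1] MEM needs rd=1 wr=1: WAW; after: ALU=0 MUL=2 MEM=1 BR=1, R=2, W=2
[2] ALU needs rd=1 wr=1: FU; after: ALU=0 MUL=2 MEM=1 BR=1, R=2, W=2
[3] MEM needs rd=2 wr=0: ok; after: ALU=0 MUL=2 MEM=0 BR=1, R=0, W=2
[4] ALU needs rd=2 wr=1: FU; after: ALU=0 MUL=2 MEM=0 BR=1, R=0, W=2

issued = [0, 3]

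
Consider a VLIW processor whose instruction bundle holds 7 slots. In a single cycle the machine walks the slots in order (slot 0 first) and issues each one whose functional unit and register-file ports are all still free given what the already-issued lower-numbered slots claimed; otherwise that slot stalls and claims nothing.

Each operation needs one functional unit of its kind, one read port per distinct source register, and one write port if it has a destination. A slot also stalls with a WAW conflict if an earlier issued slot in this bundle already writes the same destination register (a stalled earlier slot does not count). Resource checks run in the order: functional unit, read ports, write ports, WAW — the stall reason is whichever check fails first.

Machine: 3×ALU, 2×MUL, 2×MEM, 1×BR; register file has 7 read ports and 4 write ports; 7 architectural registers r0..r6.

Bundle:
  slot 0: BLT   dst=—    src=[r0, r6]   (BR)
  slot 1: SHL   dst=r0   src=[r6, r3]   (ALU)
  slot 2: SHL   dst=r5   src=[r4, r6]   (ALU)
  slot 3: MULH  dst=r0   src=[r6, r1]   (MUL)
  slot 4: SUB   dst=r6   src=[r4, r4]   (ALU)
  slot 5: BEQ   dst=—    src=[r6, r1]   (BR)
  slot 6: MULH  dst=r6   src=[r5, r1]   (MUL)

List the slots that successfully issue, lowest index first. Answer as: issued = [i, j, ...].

(0) want 1×BR +2rd +0wr — yes → AL3|MU2|ME2|BR0|rd5|wr4
(1) want 1×ALU +2rd +1wr — yes → AL2|MU2|ME2|BR0|rd3|wr3
(2) want 1×ALU +2rd +1wr — yes → AL1|MU2|ME2|BR0|rd1|wr2
(3) want 1×MUL +2rd +1wr — RD_PORT → AL1|MU2|ME2|BR0|rd1|wr2
(4) want 1×ALU +1rd +1wr — yes → AL0|MU2|ME2|BR0|rd0|wr1
(5) want 1×BR +2rd +0wr — FU → AL0|MU2|ME2|BR0|rd0|wr1
(6) want 1×MUL +2rd +1wr — RD_PORT → AL0|MU2|ME2|BR0|rd0|wr1

issued = [0, 1, 2, 4]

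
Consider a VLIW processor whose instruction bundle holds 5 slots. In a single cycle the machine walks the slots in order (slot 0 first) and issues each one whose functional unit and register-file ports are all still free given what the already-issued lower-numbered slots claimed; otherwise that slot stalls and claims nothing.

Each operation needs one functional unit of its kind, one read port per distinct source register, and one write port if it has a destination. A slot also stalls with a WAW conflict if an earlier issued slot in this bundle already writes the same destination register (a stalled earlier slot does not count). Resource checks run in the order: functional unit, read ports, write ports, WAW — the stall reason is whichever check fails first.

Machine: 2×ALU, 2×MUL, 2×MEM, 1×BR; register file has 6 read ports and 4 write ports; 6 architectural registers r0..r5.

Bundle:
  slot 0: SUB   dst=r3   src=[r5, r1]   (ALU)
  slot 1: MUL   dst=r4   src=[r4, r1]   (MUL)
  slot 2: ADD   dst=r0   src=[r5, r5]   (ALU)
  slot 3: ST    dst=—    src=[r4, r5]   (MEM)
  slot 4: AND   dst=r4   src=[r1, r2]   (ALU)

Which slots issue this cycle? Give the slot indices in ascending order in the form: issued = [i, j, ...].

#0 ALU src=r5,r1 dispatched  <A:1 Mu:2 Ld:2 B:1 rd:4 wr:3>
#1 MUL src=r4,r1 dispatched  <A:1 Mu:1 Ld:2 B:1 rd:2 wr:2>
#2 ALU src=r5,r5 dispatched  <A:0 Mu:1 Ld:2 B:1 rd:1 wr:1>
#3 MEM src=r4,r5 held:RD_PORT  <A:0 Mu:1 Ld:2 B:1 rd:1 wr:1>
#4 ALU src=r1,r2 held:FU  <A:0 Mu:1 Ld:2 B:1 rd:1 wr:1>

issued = [0, 1, 2]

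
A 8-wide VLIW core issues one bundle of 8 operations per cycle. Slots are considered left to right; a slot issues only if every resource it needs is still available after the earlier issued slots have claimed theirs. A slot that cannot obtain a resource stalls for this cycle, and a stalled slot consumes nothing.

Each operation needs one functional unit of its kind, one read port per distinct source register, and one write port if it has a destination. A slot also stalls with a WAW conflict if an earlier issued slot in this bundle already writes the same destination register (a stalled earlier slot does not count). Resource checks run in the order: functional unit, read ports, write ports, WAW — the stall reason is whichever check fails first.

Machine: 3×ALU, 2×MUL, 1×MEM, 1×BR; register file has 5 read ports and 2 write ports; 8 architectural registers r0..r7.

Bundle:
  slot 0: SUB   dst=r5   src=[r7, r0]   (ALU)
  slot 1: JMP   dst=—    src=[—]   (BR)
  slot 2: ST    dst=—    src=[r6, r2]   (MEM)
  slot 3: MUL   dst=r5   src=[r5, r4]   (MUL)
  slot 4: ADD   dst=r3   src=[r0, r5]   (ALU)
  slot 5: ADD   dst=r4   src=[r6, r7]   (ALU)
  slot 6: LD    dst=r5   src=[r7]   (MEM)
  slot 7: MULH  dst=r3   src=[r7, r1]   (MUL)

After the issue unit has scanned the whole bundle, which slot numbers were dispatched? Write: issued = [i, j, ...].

issued = [0, 1, 2]

  0. ALU→r5 ⇒ go  {2A/2Mu/1Ld/1B | 3r 1w}
  1. BR ⇒ go  {2A/2Mu/1Ld/0B | 3r 1w}
  2. MEM ⇒ go  {2A/2Mu/0Ld/0B | 1r 1w}
  3. MUL→r5 ⇒ no(RD_PORT)  {2A/2Mu/0Ld/0B | 1r 1w}
  4. ALU→r3 ⇒ no(RD_PORT)  {2A/2Mu/0Ld/0B | 1r 1w}
  5. ALU→r4 ⇒ no(RD_PORT)  {2A/2Mu/0Ld/0B | 1r 1w}
  6. MEM→r5 ⇒ no(FU)  {2A/2Mu/0Ld/0B | 1r 1w}
  7. MUL→r3 ⇒ no(RD_PORT)  {2A/2Mu/0Ld/0B | 1r 1w}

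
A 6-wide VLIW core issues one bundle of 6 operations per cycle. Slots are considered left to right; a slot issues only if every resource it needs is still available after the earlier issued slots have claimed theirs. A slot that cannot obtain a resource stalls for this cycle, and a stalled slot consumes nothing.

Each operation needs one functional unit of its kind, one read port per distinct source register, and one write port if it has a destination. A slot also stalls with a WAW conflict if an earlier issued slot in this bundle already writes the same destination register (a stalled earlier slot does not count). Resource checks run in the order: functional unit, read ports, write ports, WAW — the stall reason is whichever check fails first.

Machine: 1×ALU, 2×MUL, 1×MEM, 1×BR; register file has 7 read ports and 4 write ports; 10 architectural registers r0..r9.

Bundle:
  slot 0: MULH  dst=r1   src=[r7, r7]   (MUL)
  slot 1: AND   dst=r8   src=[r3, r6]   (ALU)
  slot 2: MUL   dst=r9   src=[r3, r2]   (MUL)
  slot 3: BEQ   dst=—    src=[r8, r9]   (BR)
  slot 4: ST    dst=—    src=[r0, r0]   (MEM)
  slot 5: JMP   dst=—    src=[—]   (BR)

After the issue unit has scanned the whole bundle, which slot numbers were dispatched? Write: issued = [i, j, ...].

issued = [0, 1, 2, 3]

[0] MUL needs rd=1 wr=1: ok; after: ALU=1 MUL=1 MEM=1 BR=1, R=6, W=3
[1] ALU needs rd=2 wr=1: ok; after: ALU=0 MUL=1 MEM=1 BR=1, R=4, W=2
[2] MUL needs rd=2 wr=1: ok; after: ALU=0 MUL=0 MEM=1 BR=1, R=2, W=1
[3] BR needs rd=2 wr=0: ok; after: ALU=0 MUL=0 MEM=1 BR=0, R=0, W=1
[4] MEM needs rd=1 wr=0: RD_PORT; after: ALU=0 MUL=0 MEM=1 BR=0, R=0, W=1
[5] BR needs rd=0 wr=0: FU; after: ALU=0 MUL=0 MEM=1 BR=0, R=0, W=1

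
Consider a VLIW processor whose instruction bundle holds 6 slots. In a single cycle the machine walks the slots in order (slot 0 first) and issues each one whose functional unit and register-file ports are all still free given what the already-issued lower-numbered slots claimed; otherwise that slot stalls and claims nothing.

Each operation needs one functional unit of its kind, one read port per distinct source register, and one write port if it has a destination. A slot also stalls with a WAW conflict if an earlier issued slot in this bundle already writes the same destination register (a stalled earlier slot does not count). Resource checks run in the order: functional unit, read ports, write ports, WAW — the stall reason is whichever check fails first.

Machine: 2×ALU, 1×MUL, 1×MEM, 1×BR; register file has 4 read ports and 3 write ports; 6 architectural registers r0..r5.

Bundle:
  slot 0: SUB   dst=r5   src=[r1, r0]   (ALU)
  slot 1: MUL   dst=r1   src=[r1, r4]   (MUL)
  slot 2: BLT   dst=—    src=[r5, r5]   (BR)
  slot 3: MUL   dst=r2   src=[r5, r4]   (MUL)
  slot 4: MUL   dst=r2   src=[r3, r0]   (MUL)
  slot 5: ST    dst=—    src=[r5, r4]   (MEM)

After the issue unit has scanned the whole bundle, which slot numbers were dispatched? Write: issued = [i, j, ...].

issued = [0, 1]

#0 ALU src=r1,r0 dispatched  <A:1 Mu:1 Ld:1 B:1 rd:2 wr:2>
#1 MUL src=r1,r4 dispatched  <A:1 Mu:0 Ld:1 B:1 rd:0 wr:1>
#2 BR src=r5,r5 held:RD_PORT  <A:1 Mu:0 Ld:1 B:1 rd:0 wr:1>
#3 MUL src=r5,r4 held:FU  <A:1 Mu:0 Ld:1 B:1 rd:0 wr:1>
#4 MUL src=r3,r0 held:FU  <A:1 Mu:0 Ld:1 B:1 rd:0 wr:1>
#5 MEM src=r5,r4 held:RD_PORT  <A:1 Mu:0 Ld:1 B:1 rd:0 wr:1>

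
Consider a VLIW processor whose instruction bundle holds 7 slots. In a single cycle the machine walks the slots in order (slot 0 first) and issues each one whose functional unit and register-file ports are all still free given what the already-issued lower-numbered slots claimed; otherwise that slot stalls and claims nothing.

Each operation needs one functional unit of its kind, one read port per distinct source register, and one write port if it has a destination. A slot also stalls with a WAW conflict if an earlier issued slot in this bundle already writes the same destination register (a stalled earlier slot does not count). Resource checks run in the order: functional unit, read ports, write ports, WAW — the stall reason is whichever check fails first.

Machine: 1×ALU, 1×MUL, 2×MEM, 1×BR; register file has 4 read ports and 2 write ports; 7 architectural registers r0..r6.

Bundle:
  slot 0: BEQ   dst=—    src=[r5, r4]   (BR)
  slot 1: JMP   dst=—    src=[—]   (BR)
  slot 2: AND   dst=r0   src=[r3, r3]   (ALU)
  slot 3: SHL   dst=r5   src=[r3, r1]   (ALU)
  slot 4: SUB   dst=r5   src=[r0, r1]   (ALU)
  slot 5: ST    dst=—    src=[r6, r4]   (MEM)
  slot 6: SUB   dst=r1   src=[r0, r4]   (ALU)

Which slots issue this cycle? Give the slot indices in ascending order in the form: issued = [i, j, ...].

#0 BR src=r5,r4 dispatched  <A:1 Mu:1 Ld:2 B:0 rd:2 wr:2>
#1 BR src=- held:FU  <A:1 Mu:1 Ld:2 B:0 rd:2 wr:2>
#2 ALU src=r3,r3 dispatched  <A:0 Mu:1 Ld:2 B:0 rd:1 wr:1>
#3 ALU src=r3,r1 held:FU  <A:0 Mu:1 Ld:2 B:0 rd:1 wr:1>
#4 ALU src=r0,r1 held:FU  <A:0 Mu:1 Ld:2 B:0 rd:1 wr:1>
#5 MEM src=r6,r4 held:RD_PORT  <A:0 Mu:1 Ld:2 B:0 rd:1 wr:1>
#6 ALU src=r0,r4 held:FU  <A:0 Mu:1 Ld:2 B:0 rd:1 wr:1>

issued = [0, 2]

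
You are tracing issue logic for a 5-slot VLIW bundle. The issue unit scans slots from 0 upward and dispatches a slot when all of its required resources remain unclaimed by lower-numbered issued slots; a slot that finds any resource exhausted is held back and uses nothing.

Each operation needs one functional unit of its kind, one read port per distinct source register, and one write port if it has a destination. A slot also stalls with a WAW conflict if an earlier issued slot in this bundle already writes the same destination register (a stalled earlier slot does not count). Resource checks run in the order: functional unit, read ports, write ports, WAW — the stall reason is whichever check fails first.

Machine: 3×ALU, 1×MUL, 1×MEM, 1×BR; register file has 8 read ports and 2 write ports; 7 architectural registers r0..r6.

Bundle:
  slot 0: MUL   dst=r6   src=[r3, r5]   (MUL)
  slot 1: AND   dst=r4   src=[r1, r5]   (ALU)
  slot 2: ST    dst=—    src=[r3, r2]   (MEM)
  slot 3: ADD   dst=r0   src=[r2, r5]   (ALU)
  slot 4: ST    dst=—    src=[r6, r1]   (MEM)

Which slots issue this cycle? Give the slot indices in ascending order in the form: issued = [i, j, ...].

issued = [0, 1, 2]

(0) want 1×MUL +2rd +1wr — yes → AL3|MU0|ME1|BR1|rd6|wr1
(1) want 1×ALU +2rd +1wr — yes → AL2|MU0|ME1|BR1|rd4|wr0
(2) want 1×MEM +2rd +0wr — yes → AL2|MU0|ME0|BR1|rd2|wr0
(3) want 1×ALU +2rd +1wr — WR_PORT → AL2|MU0|ME0|BR1|rd2|wr0
(4) want 1×MEM +2rd +0wr — FU → AL2|MU0|ME0|BR1|rd2|wr0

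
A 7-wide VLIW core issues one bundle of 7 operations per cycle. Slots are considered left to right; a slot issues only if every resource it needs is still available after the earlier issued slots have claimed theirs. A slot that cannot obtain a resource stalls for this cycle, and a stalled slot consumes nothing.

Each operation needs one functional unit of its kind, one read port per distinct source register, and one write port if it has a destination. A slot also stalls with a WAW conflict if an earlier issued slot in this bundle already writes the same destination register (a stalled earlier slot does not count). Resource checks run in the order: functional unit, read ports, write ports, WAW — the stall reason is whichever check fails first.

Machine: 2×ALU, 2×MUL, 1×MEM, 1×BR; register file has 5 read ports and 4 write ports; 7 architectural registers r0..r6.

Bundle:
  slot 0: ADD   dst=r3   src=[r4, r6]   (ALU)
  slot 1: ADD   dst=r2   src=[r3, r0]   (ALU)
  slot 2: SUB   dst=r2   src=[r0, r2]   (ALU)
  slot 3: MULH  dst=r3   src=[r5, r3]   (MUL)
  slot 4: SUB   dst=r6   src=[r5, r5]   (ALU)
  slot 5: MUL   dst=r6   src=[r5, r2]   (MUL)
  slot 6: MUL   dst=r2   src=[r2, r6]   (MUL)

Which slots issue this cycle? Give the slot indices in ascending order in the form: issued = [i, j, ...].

(0) want 1×ALU +2rd +1wr — yes → AL1|MU2|ME1|BR1|rd3|wr3
(1) want 1×ALU +2rd +1wr — yes → AL0|MU2|ME1|BR1|rd1|wr2
(2) want 1×ALU +2rd +1wr — FU → AL0|MU2|ME1|BR1|rd1|wr2
(3) want 1×MUL +2rd +1wr — RD_PORT → AL0|MU2|ME1|BR1|rd1|wr2
(4) want 1×ALU +1rd +1wr — FU → AL0|MU2|ME1|BR1|rd1|wr2
(5) want 1×MUL +2rd +1wr — RD_PORT → AL0|MU2|ME1|BR1|rd1|wr2
(6) want 1×MUL +2rd +1wr — RD_PORT → AL0|MU2|ME1|BR1|rd1|wr2

issued = [0, 1]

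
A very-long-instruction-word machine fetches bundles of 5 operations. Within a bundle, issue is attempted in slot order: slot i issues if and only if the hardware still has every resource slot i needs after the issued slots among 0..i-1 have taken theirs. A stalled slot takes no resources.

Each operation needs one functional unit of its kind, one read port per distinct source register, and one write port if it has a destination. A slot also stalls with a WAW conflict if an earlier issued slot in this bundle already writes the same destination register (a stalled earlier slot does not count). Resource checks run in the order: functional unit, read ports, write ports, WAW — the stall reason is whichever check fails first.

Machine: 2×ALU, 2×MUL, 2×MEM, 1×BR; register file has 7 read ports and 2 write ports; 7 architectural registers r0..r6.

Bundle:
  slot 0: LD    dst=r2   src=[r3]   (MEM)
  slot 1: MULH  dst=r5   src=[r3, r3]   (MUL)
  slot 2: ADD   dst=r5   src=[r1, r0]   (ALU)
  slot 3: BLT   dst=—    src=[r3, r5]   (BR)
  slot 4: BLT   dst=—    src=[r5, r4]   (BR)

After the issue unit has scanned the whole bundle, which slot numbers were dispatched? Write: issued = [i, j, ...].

issued = [0, 1, 3]

  0. MEM→r2 ⇒ go  {2A/2Mu/1Ld/1B | 6r 1w}
  1. MUL→r5 ⇒ go  {2A/1Mu/1Ld/1B | 5r 0w}
  2. ALU→r5 ⇒ no(WR_PORT)  {2A/1Mu/1Ld/1B | 5r 0w}
  3. BR ⇒ go  {2A/1Mu/1Ld/0B | 3r 0w}
  4. BR ⇒ no(FU)  {2A/1Mu/1Ld/0B | 3r 0w}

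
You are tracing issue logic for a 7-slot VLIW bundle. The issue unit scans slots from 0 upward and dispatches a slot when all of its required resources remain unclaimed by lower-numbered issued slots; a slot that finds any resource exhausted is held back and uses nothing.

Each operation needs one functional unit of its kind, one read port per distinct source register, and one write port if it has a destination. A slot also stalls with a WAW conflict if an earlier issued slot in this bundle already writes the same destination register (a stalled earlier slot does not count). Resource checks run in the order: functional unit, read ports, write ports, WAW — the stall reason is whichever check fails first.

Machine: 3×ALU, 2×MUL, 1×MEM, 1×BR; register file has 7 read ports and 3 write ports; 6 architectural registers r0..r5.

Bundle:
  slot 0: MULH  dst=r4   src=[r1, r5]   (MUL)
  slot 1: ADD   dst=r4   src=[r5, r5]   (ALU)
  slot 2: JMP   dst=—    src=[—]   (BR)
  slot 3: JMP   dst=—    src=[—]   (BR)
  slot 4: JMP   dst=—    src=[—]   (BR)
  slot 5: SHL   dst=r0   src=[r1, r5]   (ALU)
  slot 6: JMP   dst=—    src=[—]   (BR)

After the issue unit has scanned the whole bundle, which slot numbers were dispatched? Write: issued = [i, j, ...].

issued = [0, 2, 5]

(0) want 1×MUL +2rd +1wr — yes → AL3|MU1|ME1|BR1|rd5|wr2
(1) want 1×ALU +1rd +1wr — WAW → AL3|MU1|ME1|BR1|rd5|wr2
(2) want 1×BR +0rd +0wr — yes → AL3|MU1|ME1|BR0|rd5|wr2
(3) want 1×BR +0rd +0wr — FU → AL3|MU1|ME1|BR0|rd5|wr2
(4) want 1×BR +0rd +0wr — FU → AL3|MU1|ME1|BR0|rd5|wr2
(5) want 1×ALU +2rd +1wr — yes → AL2|MU1|ME1|BR0|rd3|wr1
(6) want 1×BR +0rd +0wr — FU → AL2|MU1|ME1|BR0|rd3|wr1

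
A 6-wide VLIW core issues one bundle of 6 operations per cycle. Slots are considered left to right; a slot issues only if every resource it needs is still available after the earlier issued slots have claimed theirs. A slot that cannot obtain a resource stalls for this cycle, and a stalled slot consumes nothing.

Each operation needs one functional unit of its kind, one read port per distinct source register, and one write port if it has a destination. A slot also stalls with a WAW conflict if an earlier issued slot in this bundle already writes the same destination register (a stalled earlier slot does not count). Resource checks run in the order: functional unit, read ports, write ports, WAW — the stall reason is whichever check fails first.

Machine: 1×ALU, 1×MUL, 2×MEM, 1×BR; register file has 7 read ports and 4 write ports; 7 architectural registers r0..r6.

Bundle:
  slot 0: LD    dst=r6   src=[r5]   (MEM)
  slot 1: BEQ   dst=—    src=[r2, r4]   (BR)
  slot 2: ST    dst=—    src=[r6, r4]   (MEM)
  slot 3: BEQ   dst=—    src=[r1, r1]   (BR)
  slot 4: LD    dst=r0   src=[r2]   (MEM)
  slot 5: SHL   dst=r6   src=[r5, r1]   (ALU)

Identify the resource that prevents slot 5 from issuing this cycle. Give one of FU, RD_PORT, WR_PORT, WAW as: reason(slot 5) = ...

reason(slot 5) = WAW

slot 0 (MEM): ISSUE — free A1,Mu1,Ld1,B1 rp6 wp3
slot 1 (BR): ISSUE — free A1,Mu1,Ld1,B0 rp4 wp3
slot 2 (MEM): ISSUE — free A1,Mu1,Ld0,B0 rp2 wp3
slot 3 (BR): stall FU — free A1,Mu1,Ld0,B0 rp2 wp3
slot 4 (MEM): stall FU — free A1,Mu1,Ld0,B0 rp2 wp3
slot 5 (ALU): stall WAW — free A1,Mu1,Ld0,B0 rp2 wp3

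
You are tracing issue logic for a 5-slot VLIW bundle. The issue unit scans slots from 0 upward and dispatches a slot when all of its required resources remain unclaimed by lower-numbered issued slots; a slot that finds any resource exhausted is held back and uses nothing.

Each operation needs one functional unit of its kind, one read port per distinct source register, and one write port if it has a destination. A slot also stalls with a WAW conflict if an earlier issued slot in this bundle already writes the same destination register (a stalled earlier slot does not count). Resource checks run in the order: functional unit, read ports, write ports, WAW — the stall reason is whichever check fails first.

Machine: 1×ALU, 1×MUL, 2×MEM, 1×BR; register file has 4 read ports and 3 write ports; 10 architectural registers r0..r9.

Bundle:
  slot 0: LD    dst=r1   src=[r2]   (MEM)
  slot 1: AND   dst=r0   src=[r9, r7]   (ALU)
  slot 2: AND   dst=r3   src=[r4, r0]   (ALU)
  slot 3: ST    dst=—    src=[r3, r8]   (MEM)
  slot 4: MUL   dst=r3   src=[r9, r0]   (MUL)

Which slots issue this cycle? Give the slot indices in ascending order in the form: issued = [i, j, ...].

[0] MEM needs rd=1 wr=1: ok; after: ALU=1 MUL=1 MEM=1 BR=1, R=3, W=2
[1] ALU needs rd=2 wr=1: ok; after: ALU=0 MUL=1 MEM=1 BR=1, R=1, W=1
[2] ALU needs rd=2 wr=1: FU; after: ALU=0 MUL=1 MEM=1 BR=1, R=1, W=1
[3] MEM needs rd=2 wr=0: RD_PORT; after: ALU=0 MUL=1 MEM=1 BR=1, R=1, W=1
[4] MUL needs rd=2 wr=1: RD_PORT; after: ALU=0 MUL=1 MEM=1 BR=1, R=1, W=1

issued = [0, 1]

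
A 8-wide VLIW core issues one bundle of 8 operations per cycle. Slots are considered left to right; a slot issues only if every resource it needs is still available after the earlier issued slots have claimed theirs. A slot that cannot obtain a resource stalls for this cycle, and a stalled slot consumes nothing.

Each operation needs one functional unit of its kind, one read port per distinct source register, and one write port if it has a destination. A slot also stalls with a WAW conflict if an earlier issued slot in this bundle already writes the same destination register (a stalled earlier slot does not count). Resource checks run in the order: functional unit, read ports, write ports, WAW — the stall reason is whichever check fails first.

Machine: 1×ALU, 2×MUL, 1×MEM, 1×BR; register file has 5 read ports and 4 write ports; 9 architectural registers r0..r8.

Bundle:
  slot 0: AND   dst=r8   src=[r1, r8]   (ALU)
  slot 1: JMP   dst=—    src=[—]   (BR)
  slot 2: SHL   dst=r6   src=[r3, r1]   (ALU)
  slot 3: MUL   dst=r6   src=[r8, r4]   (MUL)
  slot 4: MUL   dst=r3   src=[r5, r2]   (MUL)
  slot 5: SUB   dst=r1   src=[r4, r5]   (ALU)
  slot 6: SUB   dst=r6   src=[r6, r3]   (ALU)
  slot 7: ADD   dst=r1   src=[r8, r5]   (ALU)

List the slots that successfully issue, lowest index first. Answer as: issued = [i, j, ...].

issued = [0, 1, 3]

[0] ALU needs rd=2 wr=1: ok; after: ALU=0 MUL=2 MEM=1 BR=1, R=3, W=3
[1] BR needs rd=0 wr=0: ok; after: ALU=0 MUL=2 MEM=1 BR=0, R=3, W=3
[2] ALU needs rd=2 wr=1: FU; after: ALU=0 MUL=2 MEM=1 BR=0, R=3, W=3
[3] MUL needs rd=2 wr=1: ok; after: ALU=0 MUL=1 MEM=1 BR=0, R=1, W=2
[4] MUL needs rd=2 wr=1: RD_PORT; after: ALU=0 MUL=1 MEM=1 BR=0, R=1, W=2
[5] ALU needs rd=2 wr=1: FU; after: ALU=0 MUL=1 MEM=1 BR=0, R=1, W=2
[6] ALU needs rd=2 wr=1: FU; after: ALU=0 MUL=1 MEM=1 BR=0, R=1, W=2
[7] ALU needs rd=2 wr=1: FU; after: ALU=0 MUL=1 MEM=1 BR=0, R=1, W=2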